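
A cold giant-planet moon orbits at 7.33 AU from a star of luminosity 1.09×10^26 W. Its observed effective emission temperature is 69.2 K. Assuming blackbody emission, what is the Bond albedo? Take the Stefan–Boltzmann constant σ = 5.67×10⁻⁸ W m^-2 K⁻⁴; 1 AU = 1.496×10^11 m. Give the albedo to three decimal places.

0.279

Orbital distance: d = 7.33 AU = 1.097×10^12 m.
S = L/(4πd²) = 7.213 W m^-2.
Rearranging the radiative balance, α = 1 − 4σT⁴/S.
4σT⁴ = 4·5.67×10⁻⁸·(69.2)⁴ = 5.201 W m^-2.
1−α = 5.201/7.213 = 0.7210, so α = 0.2790.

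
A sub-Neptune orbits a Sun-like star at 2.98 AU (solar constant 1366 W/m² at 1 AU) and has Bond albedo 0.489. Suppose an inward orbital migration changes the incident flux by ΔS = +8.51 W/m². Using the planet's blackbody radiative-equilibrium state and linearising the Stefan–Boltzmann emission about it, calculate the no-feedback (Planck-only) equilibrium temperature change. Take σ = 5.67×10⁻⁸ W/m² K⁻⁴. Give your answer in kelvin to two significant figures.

1.9 K

Irradiance scales as 1/d², so S = 1366 W/m² × (1/2.98)² = 153.8 W/m².
Reference equilibrium: T_e = [S(1−α)/(4σ)]^(1/4) = 136.4 K.
ΔF = Δ[S(1−α)]/4 = (1−0.489)·+8.51/4 = 1.087 W/m².
The Planck feedback parameter is 4σT_e³ = 0.5761 W/m²/K.
ΔT₀ = ΔF/λ_P = 1.087/0.5761 = 1.89 K.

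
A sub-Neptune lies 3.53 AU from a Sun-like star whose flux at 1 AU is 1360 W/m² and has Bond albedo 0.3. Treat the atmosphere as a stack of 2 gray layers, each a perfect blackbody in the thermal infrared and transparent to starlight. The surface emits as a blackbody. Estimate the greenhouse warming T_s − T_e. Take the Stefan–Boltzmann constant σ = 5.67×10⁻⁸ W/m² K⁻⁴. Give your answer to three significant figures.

Flux at the orbit: S = 1360/(3.53)² = 109.1 W/m².
Top-of-atmosphere balance: σT_e⁴ = S(1−α)/4 = 19.10 W/m² → T_e = 135.5 K.
Surface: T_s = (3)^¼·T_e = 178.3 K.
So the greenhouse effect raises the surface by 178.3 − 135.5 = 42.82 K.

42.8 K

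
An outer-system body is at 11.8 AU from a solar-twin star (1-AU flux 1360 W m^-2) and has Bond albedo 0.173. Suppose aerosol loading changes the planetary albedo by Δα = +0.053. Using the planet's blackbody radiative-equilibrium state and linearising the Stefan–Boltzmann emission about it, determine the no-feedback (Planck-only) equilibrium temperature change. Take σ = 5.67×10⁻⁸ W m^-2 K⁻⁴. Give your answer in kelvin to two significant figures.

Flux at the orbit: S = 1360/(11.8)² = 9.767 W m^-2.
Unperturbed T_e = [9.767·(1−0.173)/(4σ)]^¼ = 77.25 K.
TOA radiative forcing: ΔF = −S·Δα/4 = −9.767·(+0.053)/4 = -0.1294 W m^-2.
Linearising σT⁴ gives d(σT⁴)/dT = 4σT_e³ = 0.1046 W m^-2 per K.
ΔT₀ = ΔF/λ_P = -0.1294/0.1046 = -1.24 K.

-1.2 kelvin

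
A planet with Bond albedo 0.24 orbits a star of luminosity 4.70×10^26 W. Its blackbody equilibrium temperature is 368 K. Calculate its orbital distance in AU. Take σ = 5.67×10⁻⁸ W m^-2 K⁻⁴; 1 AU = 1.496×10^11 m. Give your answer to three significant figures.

0.553 AU

Energy balance gives S = 4σT⁴/(1−α) = 5473 W m^-2.
From L = 4πd²S, d = √(4.70×10^26/(4π·5473)) = 8.267×10^10 m = 0.5526 AU.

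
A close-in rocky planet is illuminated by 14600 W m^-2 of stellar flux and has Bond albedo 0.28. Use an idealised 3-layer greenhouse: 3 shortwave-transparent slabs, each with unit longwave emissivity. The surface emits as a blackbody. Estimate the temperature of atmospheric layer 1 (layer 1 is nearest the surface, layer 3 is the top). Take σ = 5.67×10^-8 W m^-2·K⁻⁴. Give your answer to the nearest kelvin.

The effective emission temperature is T_e = [S(1−α)/(4σ)]^¼ = 464.0 K.
Each opaque layer satisfies 2T_j⁴ = T_{j−1}⁴ + T_{j+1}⁴, giving T_k⁴ = (N+1−k)T_e⁴.
T_1 = (3)^(1/4)·464.0 = 610.6 K.

611 K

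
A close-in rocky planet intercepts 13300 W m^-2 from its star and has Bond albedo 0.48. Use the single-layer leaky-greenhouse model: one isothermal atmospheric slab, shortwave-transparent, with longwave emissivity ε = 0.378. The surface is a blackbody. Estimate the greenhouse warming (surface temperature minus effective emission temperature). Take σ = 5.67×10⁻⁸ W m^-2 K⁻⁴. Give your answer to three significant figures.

The planet radiates to space at T_e = [S(1−α)/(4σ)]^(1/4) = 417.9 K.
For a single slab of emissivity ε, T_s⁴ = 2T_e⁴/(2−ε); thus T_s = 417.9·(1.233)^(1/4) = 440.3 K.
T_s − T_e = 440.3 − 417.9 = 22.47 K.

22.5 kelvin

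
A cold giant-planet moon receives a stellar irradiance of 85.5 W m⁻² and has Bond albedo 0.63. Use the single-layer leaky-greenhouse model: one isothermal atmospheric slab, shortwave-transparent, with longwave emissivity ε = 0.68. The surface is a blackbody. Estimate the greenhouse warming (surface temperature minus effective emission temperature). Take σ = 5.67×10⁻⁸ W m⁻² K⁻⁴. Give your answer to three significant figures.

The planet radiates to space at T_e = [S(1−α)/(4σ)]^(1/4) = 108.7 K.
Surface balance with a leaky layer gives σT_s⁴ = σT_e⁴·2/(2−ε), so T_s = T_e·[2/(2−0.68)]^(1/4) = 120.6 K.
The atmosphere warms the surface by 11.90 K.

11.9 K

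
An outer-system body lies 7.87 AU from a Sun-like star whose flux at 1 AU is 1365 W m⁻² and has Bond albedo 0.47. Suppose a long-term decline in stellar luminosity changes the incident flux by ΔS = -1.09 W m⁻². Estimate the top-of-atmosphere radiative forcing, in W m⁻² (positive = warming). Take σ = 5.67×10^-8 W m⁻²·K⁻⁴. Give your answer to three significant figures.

Flux at the orbit: S = 1365/(7.87)² = 22.04 W m⁻².
TOA radiative forcing: ΔF = (1−α)ΔS/4 = 0.53·(-1.09)/4 = -0.1444 W m⁻².

-0.144 W m⁻²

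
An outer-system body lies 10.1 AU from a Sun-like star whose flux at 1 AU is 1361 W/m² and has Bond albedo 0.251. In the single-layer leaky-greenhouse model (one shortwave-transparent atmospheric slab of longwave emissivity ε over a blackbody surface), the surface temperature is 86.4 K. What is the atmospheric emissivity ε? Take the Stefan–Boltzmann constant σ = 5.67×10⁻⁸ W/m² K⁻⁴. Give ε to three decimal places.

Flux at the orbit: S = 1361/(10.1)² = 13.34 W/m².
Effective temperature: T_e = [S(1−α)/(4σ)]^(1/4) = 81.47 K.
T_s⁴ = T_e⁴·2/(2−ε) → ε = 2 − 2(T_e/T_s)⁴ = 2 − 2·(81.47/86.4)⁴ = 0.4186.

0.419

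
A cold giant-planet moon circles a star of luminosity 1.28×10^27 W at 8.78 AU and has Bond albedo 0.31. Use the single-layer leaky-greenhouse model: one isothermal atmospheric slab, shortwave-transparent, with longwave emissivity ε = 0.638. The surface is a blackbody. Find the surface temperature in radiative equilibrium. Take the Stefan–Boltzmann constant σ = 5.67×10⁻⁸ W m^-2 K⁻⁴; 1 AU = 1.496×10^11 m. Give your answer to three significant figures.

d = 8.78 × 1.496×10^11 m = 1.313×10^12 m.
Spreading L over a sphere of radius d: S = 1.28×10^27/(4π·1.31×10^12²) = 59.04 W m^-2.
Effective emission temperature (TOA balance): σT_e⁴ = S(1−α)/4 = 10.18 W m^-2 → T_e = 115.8 K.
Surface balance with a leaky layer gives σT_s⁴ = σT_e⁴·2/(2−ε), so T_s = T_e·[2/(2−0.638)]^(1/4) = 127.4 K.

127 K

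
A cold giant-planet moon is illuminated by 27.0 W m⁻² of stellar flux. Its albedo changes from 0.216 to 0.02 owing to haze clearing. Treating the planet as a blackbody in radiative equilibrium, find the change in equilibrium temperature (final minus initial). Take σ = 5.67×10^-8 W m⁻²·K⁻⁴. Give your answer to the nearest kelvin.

Before: T₁ = [27.00·0.784/(4σ)]^(1/4) = 98.29 K.
Final:   T₂ = [S(1−0.02)/(4σ)]^(1/4) = 103.9 K.
ΔT = T₂ − T₁ = 5.639 K.

6 K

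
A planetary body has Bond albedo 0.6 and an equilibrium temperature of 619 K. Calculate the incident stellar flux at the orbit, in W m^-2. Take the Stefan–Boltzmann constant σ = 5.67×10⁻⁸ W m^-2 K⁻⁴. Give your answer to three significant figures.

83200 W m^-2

Invert the energy balance for S: S = 4σT⁴/(1−α).
σT⁴ = 5.67×10⁻⁸·(619)⁴ = 8324 W m^-2.
So S = 4×8324/(1−0.6) = 83240 W m^-2.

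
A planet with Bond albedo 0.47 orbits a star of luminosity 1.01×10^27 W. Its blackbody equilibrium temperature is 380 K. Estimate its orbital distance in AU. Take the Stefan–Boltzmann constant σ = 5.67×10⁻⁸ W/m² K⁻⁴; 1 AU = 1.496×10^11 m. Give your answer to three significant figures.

Required flux: S = 4σT⁴/(1−α) = 8923 W/m².
S = L/(4πd²) → d = √(L/4πS) = √(1.01×10^27/(4π·8923)) = 9.491×10^10 m = 0.6344 AU.

0.634 AU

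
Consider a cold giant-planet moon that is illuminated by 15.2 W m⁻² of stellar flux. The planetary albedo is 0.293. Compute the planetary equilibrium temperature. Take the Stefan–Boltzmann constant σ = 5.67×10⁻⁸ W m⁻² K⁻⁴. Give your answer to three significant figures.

The planet absorbs (1−α)S over its disc πR² and re-emits over 4πR², so the mean absorbed flux is (1−0.293)·15.20/4 = 2.687 W m⁻².
Set σT⁴ = 2.687 → T = (2.687/σ)^(1/4) = 82.97 K.

83.0 kelvin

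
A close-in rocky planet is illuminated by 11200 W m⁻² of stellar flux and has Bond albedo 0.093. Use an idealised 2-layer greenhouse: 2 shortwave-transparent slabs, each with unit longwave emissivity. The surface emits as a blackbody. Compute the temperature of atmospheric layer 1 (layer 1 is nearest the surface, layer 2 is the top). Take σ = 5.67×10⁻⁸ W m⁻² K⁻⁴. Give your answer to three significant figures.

547 kelvin

Top-of-atmosphere balance: σT_e⁴ = S(1−α)/4 = 2540 W m⁻² → T_e = 460.0 K.
In the N-layer model, layer k (counted from the surface) has T_k = (N+1−k)^(1/4)·T_e.
T_1 = (2)^(1/4)·460.0 = 547.1 K.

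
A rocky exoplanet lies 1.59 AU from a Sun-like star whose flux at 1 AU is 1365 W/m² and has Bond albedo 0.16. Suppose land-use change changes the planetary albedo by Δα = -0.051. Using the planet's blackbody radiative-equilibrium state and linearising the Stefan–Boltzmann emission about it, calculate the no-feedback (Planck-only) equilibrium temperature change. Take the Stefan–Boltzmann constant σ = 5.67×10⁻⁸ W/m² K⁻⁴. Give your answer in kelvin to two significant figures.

Irradiance scales as 1/d², so S = 1365 W/m² × (1/1.59)² = 539.9 W/m².
Unperturbed T_e = [539.9·(1−0.16)/(4σ)]^¼ = 211.5 K.
The change in absorbed flux is Δ[S(1−α)/4] = −SΔα/4 = 6.884 W/m².
Planck response: λ_P = 4σT_e³ = 4·5.67×10⁻⁸·(211.5)³ = 2.145 W/m²/K.
Hence the no-feedback warming is ΔF/(4σT_e³) = 3.21 K.

3.2 kelvin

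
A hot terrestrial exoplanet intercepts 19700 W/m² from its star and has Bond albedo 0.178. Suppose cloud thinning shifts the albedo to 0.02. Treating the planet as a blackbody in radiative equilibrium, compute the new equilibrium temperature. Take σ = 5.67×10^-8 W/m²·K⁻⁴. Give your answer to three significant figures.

New equilibrium: T₂ = [(1−0.02)·19700/(4σ)]^(1/4) = 540.1 K.

540 K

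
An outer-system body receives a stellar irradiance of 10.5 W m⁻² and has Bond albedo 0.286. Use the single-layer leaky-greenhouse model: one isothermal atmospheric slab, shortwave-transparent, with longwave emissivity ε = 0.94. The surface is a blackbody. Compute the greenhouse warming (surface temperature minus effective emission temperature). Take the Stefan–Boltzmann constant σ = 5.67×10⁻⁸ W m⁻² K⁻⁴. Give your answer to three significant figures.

13.0 kelvin

The planet radiates to space at T_e = [S(1−α)/(4σ)]^(1/4) = 75.82 K.
For a single slab of emissivity ε, T_s⁴ = 2T_e⁴/(2−ε); thus T_s = 75.82·(1.887)^(1/4) = 88.87 K.
Greenhouse warming: T_s − T_e = 13.04 K.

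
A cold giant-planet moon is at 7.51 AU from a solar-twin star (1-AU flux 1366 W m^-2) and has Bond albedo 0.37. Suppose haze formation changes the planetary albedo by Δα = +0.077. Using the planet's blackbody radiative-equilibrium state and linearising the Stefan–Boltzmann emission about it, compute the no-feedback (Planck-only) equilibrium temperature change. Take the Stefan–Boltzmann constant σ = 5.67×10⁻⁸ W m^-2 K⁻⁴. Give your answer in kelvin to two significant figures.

-2.8 K

Irradiance scales as 1/d², so S = 1366 W m^-2 × (1/7.51)² = 24.22 W m^-2.
The baseline emission temperature is T_e = 90.57 K.
TOA radiative forcing: ΔF = −S·Δα/4 = −24.22·(+0.077)/4 = -0.4662 W m^-2.
Linearising σT⁴ gives d(σT⁴)/dT = 4σT_e³ = 0.1685 W m^-2 per K.
ΔT₀ = ΔF/λ_P = -0.4662/0.1685 = -2.77 K.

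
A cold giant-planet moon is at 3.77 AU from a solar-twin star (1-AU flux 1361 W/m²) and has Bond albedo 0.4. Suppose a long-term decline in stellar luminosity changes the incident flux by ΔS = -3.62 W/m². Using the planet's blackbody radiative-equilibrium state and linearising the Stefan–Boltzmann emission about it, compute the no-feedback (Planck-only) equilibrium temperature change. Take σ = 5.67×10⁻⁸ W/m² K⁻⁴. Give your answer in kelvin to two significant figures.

Flux at the orbit: S = 1361/(3.77)² = 95.76 W/m².
The baseline emission temperature is T_e = 126.2 K.
ΔF = Δ[S(1−α)]/4 = (1−0.4)·-3.62/4 = -0.5430 W/m².
The Planck feedback parameter is 4σT_e³ = 0.4554 W/m²/K.
ΔT₀ = ΔF/λ_P = -0.5430/0.4554 = -1.19 K.

-1.2 kelvin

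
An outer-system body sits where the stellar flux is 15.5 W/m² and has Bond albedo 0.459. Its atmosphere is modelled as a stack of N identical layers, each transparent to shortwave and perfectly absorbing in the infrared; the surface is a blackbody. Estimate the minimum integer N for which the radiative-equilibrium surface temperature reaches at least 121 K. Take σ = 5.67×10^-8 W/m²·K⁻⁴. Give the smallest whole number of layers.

5

Top-of-atmosphere balance: σT_e⁴ = S(1−α)/4 = 2.096 W/m² → T_e = 77.98 K.
Since T_s⁴ = (N+1)T_e⁴, we need N ≥ (T_s/T_e)⁴ − 1 = 4.798.
So N ≥ 4.798; the smallest integer is N = 5.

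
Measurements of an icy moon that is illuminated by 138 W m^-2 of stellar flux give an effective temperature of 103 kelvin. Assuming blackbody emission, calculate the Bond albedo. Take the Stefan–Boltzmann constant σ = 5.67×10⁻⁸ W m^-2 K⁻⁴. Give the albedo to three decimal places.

Energy balance: S(1−α)/4 = σT⁴, so 1−α = 4σT⁴/S.
σT⁴ = 6.382 W m^-2, so 4σT⁴ = 25.53 W m^-2.
Hence α = 1 − 25.53/138.0 = 0.8150.

0.815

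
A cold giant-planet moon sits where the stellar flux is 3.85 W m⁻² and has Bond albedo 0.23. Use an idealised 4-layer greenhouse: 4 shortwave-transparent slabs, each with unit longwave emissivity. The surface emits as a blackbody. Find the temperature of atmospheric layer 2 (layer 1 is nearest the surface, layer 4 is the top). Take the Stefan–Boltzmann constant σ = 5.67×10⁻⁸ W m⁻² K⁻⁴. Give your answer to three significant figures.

OLR = S(1−α)/4 = 0.7411 W m⁻²; the top layer radiates at T_e = 60.13 K.
In the N-layer model, layer k (counted from the surface) has T_k = (N+1−k)^(1/4)·T_e.
T_2 = (3)^(1/4)·60.13 = 79.13 K.

79.1 K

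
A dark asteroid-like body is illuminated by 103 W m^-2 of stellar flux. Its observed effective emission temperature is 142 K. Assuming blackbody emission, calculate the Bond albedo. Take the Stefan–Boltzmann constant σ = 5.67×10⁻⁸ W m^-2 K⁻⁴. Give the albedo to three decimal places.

Rearranging the radiative balance, α = 1 − 4σT⁴/S.
σT⁴ = 23.05 W m^-2, so 4σT⁴ = 92.21 W m^-2.
Hence α = 1 − 92.21/103.0 = 0.1047.

0.105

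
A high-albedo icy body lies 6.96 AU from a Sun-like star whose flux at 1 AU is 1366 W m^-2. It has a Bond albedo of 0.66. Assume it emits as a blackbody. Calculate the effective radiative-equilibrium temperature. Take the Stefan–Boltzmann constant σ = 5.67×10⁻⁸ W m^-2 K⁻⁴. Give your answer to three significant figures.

Irradiance scales as 1/d², so S = 1366 W m^-2 × (1/6.96)² = 28.20 W m^-2.
The planet absorbs (1−α)S over its disc πR² and re-emits over 4πR², so the mean absorbed flux is (1−0.66)·28.20/4 = 2.397 W m^-2.
Balancing against σT⁴: T = (2.397/5.67×10⁻⁸)^(1/4) = 80.63 K.

80.6 K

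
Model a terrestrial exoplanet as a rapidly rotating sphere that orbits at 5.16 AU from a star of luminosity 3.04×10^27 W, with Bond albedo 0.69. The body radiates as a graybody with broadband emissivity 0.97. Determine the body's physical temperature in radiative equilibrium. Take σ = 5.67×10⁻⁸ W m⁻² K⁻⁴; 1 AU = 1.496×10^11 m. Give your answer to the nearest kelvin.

155 K

d = 5.16 × 1.496×10^11 m = 7.719×10^11 m.
Spreading L over a sphere of radius d: S = 3.04×10^27/(4π·7.72×10^11²) = 406.0 W m⁻².
The planet absorbs (1−α)S over its disc πR² and re-emits over 4πR², so the mean absorbed flux is (1−0.69)·406.0/4 = 31.46 W m⁻².
Equating to εσT⁴ with ε = 0.97: T = (31.46/0.97σ)^(1/4) = 154.7 K.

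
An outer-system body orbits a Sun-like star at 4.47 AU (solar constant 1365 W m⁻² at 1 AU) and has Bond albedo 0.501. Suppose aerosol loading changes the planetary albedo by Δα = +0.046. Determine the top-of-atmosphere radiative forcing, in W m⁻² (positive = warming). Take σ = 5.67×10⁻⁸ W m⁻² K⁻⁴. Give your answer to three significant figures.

By the inverse-square law, S = 1365/4.47² = 68.32 W m⁻².
ΔF = −(S/4)Δα = −(68.32/4)×(+0.046) = -0.7856 W m⁻².

-0.786 W m⁻²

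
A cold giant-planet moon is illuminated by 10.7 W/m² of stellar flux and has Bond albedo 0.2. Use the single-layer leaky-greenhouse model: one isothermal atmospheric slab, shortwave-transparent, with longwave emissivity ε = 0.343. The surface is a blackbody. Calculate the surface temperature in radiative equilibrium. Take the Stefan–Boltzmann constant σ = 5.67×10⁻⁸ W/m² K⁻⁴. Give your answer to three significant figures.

The planet radiates to space at T_e = [S(1−α)/(4σ)]^(1/4) = 78.38 K.
The surface balance (absorbed SW + ε·downward IR = σT_s⁴) with T_a⁴ = T_s⁴/2 reduces to T_s = T_e·[2/(2−ε)]^¼ = 82.16 K.

82.2 kelvin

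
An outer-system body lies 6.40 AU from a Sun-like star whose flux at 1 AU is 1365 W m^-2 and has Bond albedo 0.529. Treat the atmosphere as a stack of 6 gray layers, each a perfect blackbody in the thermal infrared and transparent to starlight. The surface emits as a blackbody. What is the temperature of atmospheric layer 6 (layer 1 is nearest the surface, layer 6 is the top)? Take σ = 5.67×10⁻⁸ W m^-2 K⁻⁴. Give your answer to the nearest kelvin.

91 K

Irradiance scales as 1/d², so S = 1365 W m^-2 × (1/6.40)² = 33.33 W m^-2.
Top-of-atmosphere balance: σT_e⁴ = S(1−α)/4 = 3.924 W m^-2 → T_e = 91.21 K.
The net upward flux σT_e⁴ is constant between every pair of levels, so T_k⁴ = (N+1−k)T_e⁴.
T_6 = (1)^(1/4)·91.21 = 91.21 K.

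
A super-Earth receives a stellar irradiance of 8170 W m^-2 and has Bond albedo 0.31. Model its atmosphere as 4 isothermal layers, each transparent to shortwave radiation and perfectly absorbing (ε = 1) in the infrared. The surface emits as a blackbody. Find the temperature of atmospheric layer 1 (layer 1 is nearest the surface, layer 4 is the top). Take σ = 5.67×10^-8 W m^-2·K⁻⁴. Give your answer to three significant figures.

562 K

Top-of-atmosphere balance: σT_e⁴ = S(1−α)/4 = 1409 W m^-2 → T_e = 397.1 K.
In the N-layer model, layer k (counted from the surface) has T_k = (N+1−k)^(1/4)·T_e.
With k = 1: T_1 = (4+1−1)^¼·397.1 K = 561.5 K.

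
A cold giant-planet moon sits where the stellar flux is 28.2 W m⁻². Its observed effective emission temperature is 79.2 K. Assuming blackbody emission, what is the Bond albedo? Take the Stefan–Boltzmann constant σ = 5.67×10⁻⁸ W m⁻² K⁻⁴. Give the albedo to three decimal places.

0.684

Energy balance: S(1−α)/4 = σT⁴, so 1−α = 4σT⁴/S.
4σT⁴ = 4·5.67×10⁻⁸·(79.2)⁴ = 8.924 W m⁻².
1−α = 8.924/28.20 = 0.3164, so α = 0.6836.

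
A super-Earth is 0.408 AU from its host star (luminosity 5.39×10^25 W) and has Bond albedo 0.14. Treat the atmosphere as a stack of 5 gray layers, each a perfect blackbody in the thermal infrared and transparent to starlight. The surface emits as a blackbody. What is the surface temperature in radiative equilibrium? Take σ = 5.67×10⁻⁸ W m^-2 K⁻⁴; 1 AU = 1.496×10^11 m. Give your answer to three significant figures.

Orbital distance: d = 0.408 AU = 6.104×10^10 m.
Flux at the orbit: S = L/(4πd²) = 5.39×10^25/(4π·(6.10×10^10)²) = 1151 W m^-2.
OLR = S(1−α)/4 = 247.5 W m^-2; the top layer radiates at T_e = 257.0 K.
With N = 5 opaque layers, T_s = (N+1)^(1/4)·T_e = 6^(1/4)·257.0 = 402.3 K.

402 K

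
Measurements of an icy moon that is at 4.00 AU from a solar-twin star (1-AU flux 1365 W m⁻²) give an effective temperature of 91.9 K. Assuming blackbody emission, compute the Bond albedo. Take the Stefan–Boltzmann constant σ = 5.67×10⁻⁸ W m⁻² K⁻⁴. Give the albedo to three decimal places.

Irradiance scales as 1/d², so S = 1365 W m⁻² × (1/4.00)² = 85.31 W m⁻².
From σT⁴ = S(1−α)/4 we invert for α: 1−α = 4σT⁴/S.
σT⁴ = 4.044 W m⁻², so 4σT⁴ = 16.18 W m⁻².
Hence α = 1 − 16.18/85.31 = 0.8104.

0.810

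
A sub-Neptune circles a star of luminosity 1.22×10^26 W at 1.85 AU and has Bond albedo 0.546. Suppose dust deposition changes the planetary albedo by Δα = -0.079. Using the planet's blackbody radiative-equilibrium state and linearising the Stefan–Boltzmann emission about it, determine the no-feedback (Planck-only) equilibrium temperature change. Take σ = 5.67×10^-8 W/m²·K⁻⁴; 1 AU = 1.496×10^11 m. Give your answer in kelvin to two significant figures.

5.5 kelvin

Orbital distance: d = 1.85 AU = 2.768×10^11 m.
Spreading L over a sphere of radius d: S = 1.22×10^26/(4π·2.77×10^11²) = 126.7 W/m².
The baseline emission temperature is T_e = 126.2 K.
The change in absorbed flux is Δ[S(1−α)/4] = −SΔα/4 = 2.503 W/m².
Linearising σT⁴ gives d(σT⁴)/dT = 4σT_e³ = 0.4559 W/m² per K.
Hence the no-feedback warming is ΔF/(4σT_e³) = 5.49 K.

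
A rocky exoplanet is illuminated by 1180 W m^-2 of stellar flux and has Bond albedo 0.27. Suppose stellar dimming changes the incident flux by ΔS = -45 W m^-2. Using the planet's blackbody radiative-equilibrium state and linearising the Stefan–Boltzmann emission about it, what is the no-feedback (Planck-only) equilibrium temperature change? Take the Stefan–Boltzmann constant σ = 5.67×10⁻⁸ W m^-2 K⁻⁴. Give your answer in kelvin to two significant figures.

The baseline emission temperature is T_e = 248.3 K.
Only a fraction (1−α) is absorbed and it's spread over 4πR², so ΔF = (1−α)ΔS/4 = -8.213 W m^-2.
Linearising σT⁴ gives d(σT⁴)/dT = 4σT_e³ = 3.470 W m^-2 per K.
Hence the no-feedback warming is ΔF/(4σT_e³) = -2.37 K.

-2.4 K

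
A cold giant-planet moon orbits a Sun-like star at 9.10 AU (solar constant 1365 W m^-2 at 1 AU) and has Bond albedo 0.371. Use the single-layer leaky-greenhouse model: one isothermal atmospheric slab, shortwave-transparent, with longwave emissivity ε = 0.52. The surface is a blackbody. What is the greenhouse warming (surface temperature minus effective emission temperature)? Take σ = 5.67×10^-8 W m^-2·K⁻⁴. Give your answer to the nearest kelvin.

6 K

Irradiance scales as 1/d², so S = 1365 W m^-2 × (1/9.10)² = 16.48 W m^-2.
Effective emission temperature (TOA balance): σT_e⁴ = S(1−α)/4 = 2.592 W m^-2 → T_e = 82.23 K.
For a single slab of emissivity ε, T_s⁴ = 2T_e⁴/(2−ε); thus T_s = 82.23·(1.351)^(1/4) = 88.66 K.
T_s − T_e = 88.66 − 82.23 = 6.429 K.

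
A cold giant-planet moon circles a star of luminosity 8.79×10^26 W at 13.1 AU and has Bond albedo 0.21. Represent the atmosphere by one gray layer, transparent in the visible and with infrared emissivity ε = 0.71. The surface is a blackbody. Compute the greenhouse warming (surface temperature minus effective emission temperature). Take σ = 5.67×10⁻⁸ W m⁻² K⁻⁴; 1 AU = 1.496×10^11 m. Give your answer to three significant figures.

10.3 kelvin

Orbital distance: d = 13.1 AU = 1.960×10^12 m.
Spreading L over a sphere of radius d: S = 8.79×10^26/(4π·1.96×10^12²) = 18.21 W m⁻².
At the top of the atmosphere, σT_e⁴ = S(1−α)/4 = 3.597 W m⁻², giving T_e = 89.25 K.
Surface balance with a leaky layer gives σT_s⁴ = σT_e⁴·2/(2−ε), so T_s = T_e·[2/(2−0.71)]^(1/4) = 99.59 K.
The atmosphere warms the surface by 10.34 K.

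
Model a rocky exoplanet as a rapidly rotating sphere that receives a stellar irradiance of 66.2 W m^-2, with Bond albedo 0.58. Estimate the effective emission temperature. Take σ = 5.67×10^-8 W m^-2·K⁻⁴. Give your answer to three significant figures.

Absorbed flux (global mean): S(1−α)/4 = 66.20·0.42/4 = 6.951 W m^-2.
In equilibrium σT⁴ equals this, so T = 105.2 K.

105 kelvin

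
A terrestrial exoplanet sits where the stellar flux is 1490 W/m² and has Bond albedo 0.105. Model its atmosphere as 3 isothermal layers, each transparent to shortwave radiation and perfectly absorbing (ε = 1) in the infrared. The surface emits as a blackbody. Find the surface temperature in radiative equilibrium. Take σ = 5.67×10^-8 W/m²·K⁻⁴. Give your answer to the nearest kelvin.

OLR = S(1−α)/4 = 333.4 W/m²; the top layer radiates at T_e = 276.9 K.
Layer-by-layer balance gives σT_s⁴ = (N+1)σT_e⁴, so T_s = 4^¼·276.9 = 391.6 K.

392 K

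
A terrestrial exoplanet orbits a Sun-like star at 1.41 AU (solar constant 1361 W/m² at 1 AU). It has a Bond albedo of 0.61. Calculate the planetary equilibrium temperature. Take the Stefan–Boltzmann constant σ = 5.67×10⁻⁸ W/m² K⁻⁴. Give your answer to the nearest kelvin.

185 kelvin

Irradiance scales as 1/d², so S = 1361 W/m² × (1/1.41)² = 684.6 W/m².
The planet absorbs (1−α)S over its disc πR² and re-emits over 4πR², so the mean absorbed flux is (1−0.61)·684.6/4 = 66.75 W/m².
Balancing against σT⁴: T = (66.75/5.67×10⁻⁸)^(1/4) = 185.2 K.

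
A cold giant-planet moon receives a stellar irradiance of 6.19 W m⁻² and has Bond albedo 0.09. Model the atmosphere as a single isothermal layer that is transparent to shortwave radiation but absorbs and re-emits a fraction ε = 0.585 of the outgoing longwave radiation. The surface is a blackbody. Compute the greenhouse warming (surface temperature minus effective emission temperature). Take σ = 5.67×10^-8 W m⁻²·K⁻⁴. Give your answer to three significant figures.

6.38 kelvin

At the top of the atmosphere, σT_e⁴ = S(1−α)/4 = 1.408 W m⁻², giving T_e = 70.59 K.
For a single slab of emissivity ε, T_s⁴ = 2T_e⁴/(2−ε); thus T_s = 70.59·(1.413)^(1/4) = 76.97 K.
T_s − T_e = 76.97 − 70.59 = 6.379 K.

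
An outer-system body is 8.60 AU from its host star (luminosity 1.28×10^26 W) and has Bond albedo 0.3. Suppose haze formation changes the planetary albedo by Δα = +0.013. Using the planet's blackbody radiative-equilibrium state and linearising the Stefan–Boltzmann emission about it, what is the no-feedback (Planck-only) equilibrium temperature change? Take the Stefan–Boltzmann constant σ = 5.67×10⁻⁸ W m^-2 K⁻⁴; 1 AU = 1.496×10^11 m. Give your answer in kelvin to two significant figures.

-0.31 kelvin

d = 8.60 × 1.496×10^11 m = 1.287×10^12 m.
S = L/(4πd²) = 6.154 W m^-2.
The baseline emission temperature is T_e = 66.02 K.
ΔF = −(S/4)Δα = −(6.154/4)×(+0.013) = -0.02000 W m^-2.
Linearising σT⁴ gives d(σT⁴)/dT = 4σT_e³ = 0.06525 W m^-2 per K.
ΔT₀ = ΔF/λ_P = -0.02000/0.06525 = -0.307 K.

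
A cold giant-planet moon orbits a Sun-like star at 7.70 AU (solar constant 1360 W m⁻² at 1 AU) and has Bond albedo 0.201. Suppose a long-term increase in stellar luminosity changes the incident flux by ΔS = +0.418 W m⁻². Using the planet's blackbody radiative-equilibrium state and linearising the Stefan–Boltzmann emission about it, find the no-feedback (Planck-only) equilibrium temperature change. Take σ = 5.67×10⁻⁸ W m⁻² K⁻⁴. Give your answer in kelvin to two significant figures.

0.43 kelvin

By the inverse-square law, S = 1360/7.70² = 22.94 W m⁻².
Unperturbed T_e = [22.94·(1−0.201)/(4σ)]^¼ = 94.81 K.
Only a fraction (1−α) is absorbed and it's spread over 4πR², so ΔF = (1−α)ΔS/4 = 0.08350 W m⁻².
Planck response: λ_P = 4σT_e³ = 4·5.67×10⁻⁸·(94.81)³ = 0.1933 W m⁻²/K.
Hence the no-feedback warming is ΔF/(4σT_e³) = 0.432 K.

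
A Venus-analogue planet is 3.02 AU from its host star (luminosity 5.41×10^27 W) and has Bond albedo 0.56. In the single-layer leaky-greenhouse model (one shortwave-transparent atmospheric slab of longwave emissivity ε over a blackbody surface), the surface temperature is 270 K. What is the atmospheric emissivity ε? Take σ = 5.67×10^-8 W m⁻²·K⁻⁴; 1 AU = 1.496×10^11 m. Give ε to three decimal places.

Orbital distance: d = 3.02 AU = 4.518×10^11 m.
Flux at the orbit: S = L/(4πd²) = 5.41×10^27/(4π·(4.52×10^11)²) = 2109 W m⁻².
First, T_e = [2109·(1−0.56)/(4σ)]^(1/4) = 252.9 K.
Inverting T_s⁴ = 2T_e⁴/(2−ε): (T_e/T_s)⁴ = 0.7700, so ε = 2(1 − 0.7700) = 0.4601.

0.460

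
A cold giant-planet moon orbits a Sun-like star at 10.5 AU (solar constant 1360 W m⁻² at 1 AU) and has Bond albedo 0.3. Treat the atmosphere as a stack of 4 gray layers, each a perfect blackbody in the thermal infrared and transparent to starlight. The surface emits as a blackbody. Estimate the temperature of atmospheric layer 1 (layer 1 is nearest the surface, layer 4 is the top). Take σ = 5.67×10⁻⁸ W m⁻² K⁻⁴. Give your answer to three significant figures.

Irradiance scales as 1/d², so S = 1360 W m⁻² × (1/10.5)² = 12.34 W m⁻².
OLR = S(1−α)/4 = 2.159 W m⁻²; the top layer radiates at T_e = 78.55 K.
The net upward flux σT_e⁴ is constant between every pair of levels, so T_k⁴ = (N+1−k)T_e⁴.
With k = 1: T_1 = (4+1−1)^¼·78.55 K = 111.1 K.

111 K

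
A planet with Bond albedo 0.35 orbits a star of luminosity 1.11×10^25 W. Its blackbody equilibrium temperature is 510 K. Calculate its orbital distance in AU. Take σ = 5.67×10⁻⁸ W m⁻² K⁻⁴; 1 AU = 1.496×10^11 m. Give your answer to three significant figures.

0.0409 AU

Energy balance gives S = 4σT⁴/(1−α) = 23610 W m⁻².
From L = 4πd²S, d = √(1.11×10^25/(4π·23610)) = 6.117×10^9 m = 0.04089 AU.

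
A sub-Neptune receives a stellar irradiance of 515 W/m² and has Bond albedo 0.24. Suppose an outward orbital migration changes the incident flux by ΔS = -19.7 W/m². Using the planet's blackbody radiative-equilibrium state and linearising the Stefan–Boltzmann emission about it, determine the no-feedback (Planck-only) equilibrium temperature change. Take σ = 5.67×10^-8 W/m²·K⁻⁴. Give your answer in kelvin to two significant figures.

The baseline emission temperature is T_e = 203.8 K.
TOA radiative forcing: ΔF = (1−α)ΔS/4 = 0.76·(-19.7)/4 = -3.743 W/m².
The Planck feedback parameter is 4σT_e³ = 1.920 W/m²/K.
Hence the no-feedback warming is ΔF/(4σT_e³) = -1.95 K.

-1.9 kelvin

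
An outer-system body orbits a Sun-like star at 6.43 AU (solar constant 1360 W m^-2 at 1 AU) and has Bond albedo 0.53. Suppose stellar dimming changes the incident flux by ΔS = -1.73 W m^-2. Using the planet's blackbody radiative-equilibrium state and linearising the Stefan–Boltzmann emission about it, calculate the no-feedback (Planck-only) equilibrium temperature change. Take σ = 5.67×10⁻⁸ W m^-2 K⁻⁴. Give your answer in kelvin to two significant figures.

By the inverse-square law, S = 1360/6.43² = 32.89 W m^-2.
Reference equilibrium: T_e = [S(1−α)/(4σ)]^(1/4) = 90.86 K.
Only a fraction (1−α) is absorbed and it's spread over 4πR², so ΔF = (1−α)ΔS/4 = -0.2033 W m^-2.
Planck response: λ_P = 4σT_e³ = 4·5.67×10⁻⁸·(90.86)³ = 0.1701 W m^-2/K.
So ΔT₀ = -0.2033/0.1701 = -1.19 K.

-1.2 K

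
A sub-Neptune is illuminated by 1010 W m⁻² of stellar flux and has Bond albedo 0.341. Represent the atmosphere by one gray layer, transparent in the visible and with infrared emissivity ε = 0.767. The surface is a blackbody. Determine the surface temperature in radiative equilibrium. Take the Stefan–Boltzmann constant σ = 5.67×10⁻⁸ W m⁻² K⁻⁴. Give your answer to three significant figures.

Effective emission temperature (TOA balance): σT_e⁴ = S(1−α)/4 = 166.4 W m⁻² → T_e = 232.8 K.
Surface balance with a leaky layer gives σT_s⁴ = σT_e⁴·2/(2−ε), so T_s = T_e·[2/(2−0.767)]^(1/4) = 262.7 K.

263 kelvin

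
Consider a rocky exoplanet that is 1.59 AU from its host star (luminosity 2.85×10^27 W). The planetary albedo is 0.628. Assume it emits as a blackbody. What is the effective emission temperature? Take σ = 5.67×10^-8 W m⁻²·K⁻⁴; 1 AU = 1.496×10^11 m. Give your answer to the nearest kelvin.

285 kelvin

d = 1.59 × 1.496×10^11 m = 2.379×10^11 m.
Flux at the orbit: S = L/(4πd²) = 2.85×10^27/(4π·(2.38×10^11)²) = 4008 W m⁻².
Absorbed flux (global mean): S(1−α)/4 = 4008·0.372/4 = 372.8 W m⁻².
In equilibrium σT⁴ equals this, so T = 284.8 K.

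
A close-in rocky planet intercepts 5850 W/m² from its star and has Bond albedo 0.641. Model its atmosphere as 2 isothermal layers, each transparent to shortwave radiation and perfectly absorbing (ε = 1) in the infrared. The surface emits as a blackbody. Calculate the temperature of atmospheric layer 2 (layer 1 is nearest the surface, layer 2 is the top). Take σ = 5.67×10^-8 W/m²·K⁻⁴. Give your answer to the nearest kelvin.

Top-of-atmosphere balance: σT_e⁴ = S(1−α)/4 = 525.0 W/m² → T_e = 310.2 K.
In the N-layer model, layer k (counted from the surface) has T_k = (N+1−k)^(1/4)·T_e.
T_2 = (1)^(1/4)·310.2 = 310.2 K.

310 K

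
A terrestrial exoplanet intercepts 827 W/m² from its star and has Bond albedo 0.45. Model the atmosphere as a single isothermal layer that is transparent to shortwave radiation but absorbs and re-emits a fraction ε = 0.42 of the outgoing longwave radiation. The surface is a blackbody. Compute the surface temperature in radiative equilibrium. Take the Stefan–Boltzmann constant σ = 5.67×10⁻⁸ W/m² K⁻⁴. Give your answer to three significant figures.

224 kelvin

Effective emission temperature (TOA balance): σT_e⁴ = S(1−α)/4 = 113.7 W/m² → T_e = 211.6 K.
Surface balance with a leaky layer gives σT_s⁴ = σT_e⁴·2/(2−ε), so T_s = T_e·[2/(2−0.42)]^(1/4) = 224.5 K.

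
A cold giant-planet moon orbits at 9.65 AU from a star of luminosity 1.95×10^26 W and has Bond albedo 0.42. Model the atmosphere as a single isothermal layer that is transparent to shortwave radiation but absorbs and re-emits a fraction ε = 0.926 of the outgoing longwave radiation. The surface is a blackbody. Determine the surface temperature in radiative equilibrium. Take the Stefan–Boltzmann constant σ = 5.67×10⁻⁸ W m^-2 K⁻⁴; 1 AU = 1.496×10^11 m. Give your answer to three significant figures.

77.2 K

Orbital distance: d = 9.65 AU = 1.444×10^12 m.
Spreading L over a sphere of radius d: S = 1.95×10^26/(4π·1.44×10^12²) = 7.446 W m^-2.
The planet radiates to space at T_e = [S(1−α)/(4σ)]^(1/4) = 66.06 K.
Surface balance with a leaky layer gives σT_s⁴ = σT_e⁴·2/(2−ε), so T_s = T_e·[2/(2−0.926)]^(1/4) = 77.17 K.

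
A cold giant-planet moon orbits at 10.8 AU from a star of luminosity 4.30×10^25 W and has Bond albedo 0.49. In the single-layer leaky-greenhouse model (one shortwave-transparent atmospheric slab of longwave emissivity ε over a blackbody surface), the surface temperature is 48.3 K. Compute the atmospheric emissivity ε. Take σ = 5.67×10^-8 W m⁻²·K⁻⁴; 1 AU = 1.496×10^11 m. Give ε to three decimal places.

d = 10.8 × 1.496×10^11 m = 1.616×10^12 m.
S = L/(4πd²) = 1.311 W m⁻².
TOA balance gives T_e = 41.44 K.
Since (2−ε)/2 = (T_e/T_s)⁴ = 0.5416, ε = 0.9168.

0.917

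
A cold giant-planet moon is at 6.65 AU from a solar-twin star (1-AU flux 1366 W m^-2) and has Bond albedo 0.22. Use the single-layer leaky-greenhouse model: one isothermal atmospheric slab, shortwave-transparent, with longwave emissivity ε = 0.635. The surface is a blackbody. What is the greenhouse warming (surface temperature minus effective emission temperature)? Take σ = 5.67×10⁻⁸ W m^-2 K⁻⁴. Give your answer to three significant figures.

10.2 kelvin

Flux at the orbit: S = 1366/(6.65)² = 30.89 W m^-2.
Effective emission temperature (TOA balance): σT_e⁴ = S(1−α)/4 = 6.023 W m^-2 → T_e = 101.5 K.
Surface balance with a leaky layer gives σT_s⁴ = σT_e⁴·2/(2−ε), so T_s = T_e·[2/(2−0.635)]^(1/4) = 111.7 K.
T_s − T_e = 111.7 − 101.5 = 10.17 K.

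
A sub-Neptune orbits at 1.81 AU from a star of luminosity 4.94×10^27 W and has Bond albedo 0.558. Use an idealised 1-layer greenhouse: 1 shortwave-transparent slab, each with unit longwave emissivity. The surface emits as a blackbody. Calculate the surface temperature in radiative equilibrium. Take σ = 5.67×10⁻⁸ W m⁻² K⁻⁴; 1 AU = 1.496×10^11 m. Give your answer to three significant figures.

Orbital distance: d = 1.81 AU = 2.708×10^11 m.
S = L/(4πd²) = 5362 W m⁻².
The effective emission temperature is T_e = [S(1−α)/(4σ)]^¼ = 319.7 K.
Layer-by-layer balance gives σT_s⁴ = (N+1)σT_e⁴, so T_s = 2^¼·319.7 = 380.2 K.

380 K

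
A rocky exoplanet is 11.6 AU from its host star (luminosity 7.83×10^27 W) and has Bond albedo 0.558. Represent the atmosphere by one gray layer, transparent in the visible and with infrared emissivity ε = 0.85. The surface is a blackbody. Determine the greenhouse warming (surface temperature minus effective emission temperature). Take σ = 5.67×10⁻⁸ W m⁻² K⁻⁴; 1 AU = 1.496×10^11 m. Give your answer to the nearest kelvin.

21 kelvin

Orbital distance: d = 11.6 AU = 1.735×10^12 m.
Spreading L over a sphere of radius d: S = 7.83×10^27/(4π·1.74×10^12²) = 206.9 W m⁻².
The planet radiates to space at T_e = [S(1−α)/(4σ)]^(1/4) = 141.7 K.
Surface balance with a leaky layer gives σT_s⁴ = σT_e⁴·2/(2−ε), so T_s = T_e·[2/(2−0.85)]^(1/4) = 162.7 K.
T_s − T_e = 162.7 − 141.7 = 21.03 K.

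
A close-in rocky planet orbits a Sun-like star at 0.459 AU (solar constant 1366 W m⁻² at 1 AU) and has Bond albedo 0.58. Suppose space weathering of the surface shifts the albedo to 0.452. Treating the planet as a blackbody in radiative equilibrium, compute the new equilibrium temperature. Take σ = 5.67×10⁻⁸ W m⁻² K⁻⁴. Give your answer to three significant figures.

354 K

Irradiance scales as 1/d², so S = 1366 W m⁻² × (1/0.459)² = 6484 W m⁻².
New equilibrium: T₂ = [(1−0.452)·6484/(4σ)]^(1/4) = 353.8 K.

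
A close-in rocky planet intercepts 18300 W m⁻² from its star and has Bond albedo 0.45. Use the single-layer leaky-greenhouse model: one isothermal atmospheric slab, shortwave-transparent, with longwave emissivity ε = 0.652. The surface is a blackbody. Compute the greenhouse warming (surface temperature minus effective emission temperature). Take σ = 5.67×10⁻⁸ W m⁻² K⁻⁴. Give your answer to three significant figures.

The planet radiates to space at T_e = [S(1−α)/(4σ)]^(1/4) = 459.0 K.
For a single slab of emissivity ε, T_s⁴ = 2T_e⁴/(2−ε); thus T_s = 459.0·(1.484)^(1/4) = 506.6 K.
The atmosphere warms the surface by 47.58 K.

47.6 K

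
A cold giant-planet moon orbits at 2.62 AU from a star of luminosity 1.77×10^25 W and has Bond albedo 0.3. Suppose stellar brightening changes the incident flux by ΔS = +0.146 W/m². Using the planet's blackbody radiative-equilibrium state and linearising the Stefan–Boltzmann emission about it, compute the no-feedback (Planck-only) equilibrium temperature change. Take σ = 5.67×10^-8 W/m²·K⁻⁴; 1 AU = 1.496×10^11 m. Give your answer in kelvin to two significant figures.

d = 2.62 × 1.496×10^11 m = 3.920×10^11 m.
Flux at the orbit: S = L/(4πd²) = 1.77×10^25/(4π·(3.92×10^11)²) = 9.168 W/m².
Reference equilibrium: T_e = [S(1−α)/(4σ)]^(1/4) = 72.94 K.
Only a fraction (1−α) is absorbed and it's spread over 4πR², so ΔF = (1−α)ΔS/4 = 0.02555 W/m².
The Planck feedback parameter is 4σT_e³ = 0.08799 W/m²/K.
So ΔT₀ = 0.02555/0.08799 = 0.290 K.

0.29 K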